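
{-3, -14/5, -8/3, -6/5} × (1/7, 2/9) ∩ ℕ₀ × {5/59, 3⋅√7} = ∅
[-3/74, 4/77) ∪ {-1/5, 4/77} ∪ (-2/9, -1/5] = (-2/9, -1/5] ∪ [-3/74, 4/77]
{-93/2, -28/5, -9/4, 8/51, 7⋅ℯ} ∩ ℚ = {-93/2, -28/5, -9/4, 8/51}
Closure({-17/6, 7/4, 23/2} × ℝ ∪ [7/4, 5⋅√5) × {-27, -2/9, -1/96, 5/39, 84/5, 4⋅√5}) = ({-17/6, 7/4, 23/2} × ℝ) ∪ ([7/4, 5⋅√5] × {-27, -2/9, -1/96, 5/39, 84/5, 4⋅√5})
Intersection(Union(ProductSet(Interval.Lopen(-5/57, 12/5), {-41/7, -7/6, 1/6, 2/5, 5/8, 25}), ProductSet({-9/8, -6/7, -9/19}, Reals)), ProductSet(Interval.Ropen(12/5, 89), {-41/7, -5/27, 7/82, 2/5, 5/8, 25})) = ProductSet({12/5}, {-41/7, 2/5, 5/8, 25})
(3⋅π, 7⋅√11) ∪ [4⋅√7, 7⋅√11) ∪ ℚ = ℚ ∪ (3⋅π, 7⋅√11)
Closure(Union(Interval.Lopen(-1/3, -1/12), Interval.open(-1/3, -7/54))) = Interval(-1/3, -1/12)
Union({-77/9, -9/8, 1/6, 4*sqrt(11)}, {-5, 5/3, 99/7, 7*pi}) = {-77/9, -5, -9/8, 1/6, 5/3, 99/7, 4*sqrt(11), 7*pi}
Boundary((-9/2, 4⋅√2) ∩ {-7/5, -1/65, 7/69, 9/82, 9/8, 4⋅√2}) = {-7/5, -1/65, 7/69, 9/82, 9/8}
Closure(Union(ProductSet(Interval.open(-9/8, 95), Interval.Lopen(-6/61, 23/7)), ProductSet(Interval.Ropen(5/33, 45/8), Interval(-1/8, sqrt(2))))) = Union(ProductSet({-9/8, 95}, Interval(-6/61, 23/7)), ProductSet({5/33, 45/8}, Interval(-1/8, -6/61)), ProductSet(Interval(-9/8, 95), {23/7}), ProductSet(Interval.open(-9/8, 95), Interval.Lopen(-6/61, 23/7)), ProductSet(Interval(5/33, 45/8), {-1/8}), ProductSet(Interval.Ropen(5/33, 45/8), Interval(-1/8, sqrt(2))), ProductSet(Union(Interval(-9/8, 5/33), Interval(45/8, 95)), {-6/61, 23/7}))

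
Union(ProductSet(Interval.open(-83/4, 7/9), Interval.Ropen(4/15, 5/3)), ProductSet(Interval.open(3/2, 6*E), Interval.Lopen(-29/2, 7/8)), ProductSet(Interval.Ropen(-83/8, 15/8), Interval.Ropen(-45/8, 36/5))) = Union(ProductSet(Interval.open(-83/4, 7/9), Interval.Ropen(4/15, 5/3)), ProductSet(Interval.Ropen(-83/8, 15/8), Interval.Ropen(-45/8, 36/5)), ProductSet(Interval.open(3/2, 6*E), Interval.Lopen(-29/2, 7/8)))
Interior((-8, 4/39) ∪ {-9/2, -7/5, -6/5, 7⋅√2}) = (-8, 4/39)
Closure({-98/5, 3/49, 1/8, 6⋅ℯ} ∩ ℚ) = {-98/5, 3/49, 1/8}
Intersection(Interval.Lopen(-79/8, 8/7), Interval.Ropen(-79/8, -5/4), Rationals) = Intersection(Interval.open(-79/8, -5/4), Rationals)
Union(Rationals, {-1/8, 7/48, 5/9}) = Rationals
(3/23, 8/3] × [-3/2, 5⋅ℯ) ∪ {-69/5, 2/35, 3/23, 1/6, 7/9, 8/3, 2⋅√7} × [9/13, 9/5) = ((3/23, 8/3] × [-3/2, 5⋅ℯ)) ∪ ({-69/5, 2/35, 3/23, 1/6, 7/9, 8/3, 2⋅√7} × [9/13, 9/5))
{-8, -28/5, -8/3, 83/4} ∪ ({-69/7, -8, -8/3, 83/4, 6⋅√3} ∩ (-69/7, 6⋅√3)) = {-8, -28/5, -8/3, 83/4}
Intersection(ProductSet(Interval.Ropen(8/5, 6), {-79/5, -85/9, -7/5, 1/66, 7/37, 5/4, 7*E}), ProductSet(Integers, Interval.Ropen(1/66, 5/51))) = ProductSet(Range(2, 6, 1), {1/66})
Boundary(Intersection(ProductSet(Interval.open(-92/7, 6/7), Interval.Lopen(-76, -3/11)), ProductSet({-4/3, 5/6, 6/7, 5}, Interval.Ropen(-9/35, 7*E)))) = EmptySet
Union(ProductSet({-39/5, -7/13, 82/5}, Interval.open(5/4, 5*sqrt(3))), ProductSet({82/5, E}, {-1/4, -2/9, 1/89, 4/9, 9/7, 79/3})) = Union(ProductSet({82/5, E}, {-1/4, -2/9, 1/89, 4/9, 9/7, 79/3}), ProductSet({-39/5, -7/13, 82/5}, Interval.open(5/4, 5*sqrt(3))))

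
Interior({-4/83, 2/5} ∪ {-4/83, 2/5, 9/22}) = ∅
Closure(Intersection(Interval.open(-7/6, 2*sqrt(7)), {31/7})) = {31/7}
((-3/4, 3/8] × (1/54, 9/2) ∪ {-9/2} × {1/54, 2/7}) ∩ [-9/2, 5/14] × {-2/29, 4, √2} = (-3/4, 5/14] × {4, √2}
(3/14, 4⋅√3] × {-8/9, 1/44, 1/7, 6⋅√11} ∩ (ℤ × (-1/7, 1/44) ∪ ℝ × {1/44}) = (3/14, 4⋅√3] × {1/44}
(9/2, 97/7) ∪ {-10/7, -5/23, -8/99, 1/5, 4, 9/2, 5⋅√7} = {-10/7, -5/23, -8/99, 1/5, 4} ∪ [9/2, 97/7)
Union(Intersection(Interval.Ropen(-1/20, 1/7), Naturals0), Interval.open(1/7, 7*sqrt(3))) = Union(Interval.open(1/7, 7*sqrt(3)), Range(0, 1, 1))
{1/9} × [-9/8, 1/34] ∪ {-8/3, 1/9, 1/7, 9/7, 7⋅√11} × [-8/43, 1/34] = ({1/9} × [-9/8, 1/34]) ∪ ({-8/3, 1/9, 1/7, 9/7, 7⋅√11} × [-8/43, 1/34])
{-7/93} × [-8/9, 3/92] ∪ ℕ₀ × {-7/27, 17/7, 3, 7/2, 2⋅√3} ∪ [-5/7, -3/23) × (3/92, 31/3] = ({-7/93} × [-8/9, 3/92]) ∪ ([-5/7, -3/23) × (3/92, 31/3]) ∪ (ℕ₀ × {-7/27, 17/7, 3, 7/2, 2⋅√3})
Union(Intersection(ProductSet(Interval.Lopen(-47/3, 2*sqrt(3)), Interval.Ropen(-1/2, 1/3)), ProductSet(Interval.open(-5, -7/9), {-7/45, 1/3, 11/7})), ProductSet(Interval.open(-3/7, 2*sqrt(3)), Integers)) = Union(ProductSet(Interval.open(-5, -7/9), {-7/45}), ProductSet(Interval.open(-3/7, 2*sqrt(3)), Integers))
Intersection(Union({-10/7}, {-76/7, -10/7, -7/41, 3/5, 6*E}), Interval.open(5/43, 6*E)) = {3/5}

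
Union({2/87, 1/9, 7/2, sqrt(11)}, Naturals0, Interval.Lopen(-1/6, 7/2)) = Union(Interval.Lopen(-1/6, 7/2), Naturals0)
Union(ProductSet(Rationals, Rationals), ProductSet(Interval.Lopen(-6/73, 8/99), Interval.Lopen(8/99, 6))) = Union(ProductSet(Interval.Lopen(-6/73, 8/99), Interval.Lopen(8/99, 6)), ProductSet(Rationals, Rationals))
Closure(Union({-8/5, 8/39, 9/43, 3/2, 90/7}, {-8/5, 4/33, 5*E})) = {-8/5, 4/33, 8/39, 9/43, 3/2, 90/7, 5*E}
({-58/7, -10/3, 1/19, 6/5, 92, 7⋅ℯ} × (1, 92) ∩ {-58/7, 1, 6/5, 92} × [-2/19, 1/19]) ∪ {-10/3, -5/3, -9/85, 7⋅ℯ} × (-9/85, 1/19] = {-10/3, -5/3, -9/85, 7⋅ℯ} × (-9/85, 1/19]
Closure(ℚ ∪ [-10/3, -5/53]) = ℚ ∪ (-∞, ∞)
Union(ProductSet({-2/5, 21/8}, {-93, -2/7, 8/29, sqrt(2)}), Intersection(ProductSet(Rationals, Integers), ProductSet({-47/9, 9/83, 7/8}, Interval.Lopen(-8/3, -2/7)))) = Union(ProductSet({-2/5, 21/8}, {-93, -2/7, 8/29, sqrt(2)}), ProductSet({-47/9, 9/83, 7/8}, Range(-2, 0, 1)))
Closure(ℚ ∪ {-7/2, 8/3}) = ℝ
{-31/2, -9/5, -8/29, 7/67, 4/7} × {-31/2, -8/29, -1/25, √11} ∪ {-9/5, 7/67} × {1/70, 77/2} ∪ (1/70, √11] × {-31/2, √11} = ({-9/5, 7/67} × {1/70, 77/2}) ∪ ((1/70, √11] × {-31/2, √11}) ∪ ({-31/2, -9/5, -8/29, 7/67, 4/7} × {-31/2, -8/29, -1/25, √11})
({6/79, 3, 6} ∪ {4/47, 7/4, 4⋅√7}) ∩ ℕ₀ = {3, 6}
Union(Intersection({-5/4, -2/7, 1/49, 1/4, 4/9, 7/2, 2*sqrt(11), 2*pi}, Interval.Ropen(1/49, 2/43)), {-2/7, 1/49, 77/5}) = {-2/7, 1/49, 77/5}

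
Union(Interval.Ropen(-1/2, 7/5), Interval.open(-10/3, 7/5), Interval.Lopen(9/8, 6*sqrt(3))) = Interval.Lopen(-10/3, 6*sqrt(3))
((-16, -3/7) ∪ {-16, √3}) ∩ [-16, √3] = [-16, -3/7) ∪ {√3}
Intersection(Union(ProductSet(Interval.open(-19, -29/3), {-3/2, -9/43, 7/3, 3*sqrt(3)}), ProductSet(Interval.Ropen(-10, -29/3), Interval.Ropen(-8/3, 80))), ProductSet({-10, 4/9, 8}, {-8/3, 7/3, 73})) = ProductSet({-10}, {-8/3, 7/3, 73})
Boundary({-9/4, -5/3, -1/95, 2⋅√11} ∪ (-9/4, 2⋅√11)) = {-9/4, 2⋅√11}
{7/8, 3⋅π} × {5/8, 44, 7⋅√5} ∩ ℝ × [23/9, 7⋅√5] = {7/8, 3⋅π} × {7⋅√5}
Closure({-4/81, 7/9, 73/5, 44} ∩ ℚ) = {-4/81, 7/9, 73/5, 44}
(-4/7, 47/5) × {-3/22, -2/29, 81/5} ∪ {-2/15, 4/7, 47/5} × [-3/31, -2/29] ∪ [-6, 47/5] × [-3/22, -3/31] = ({-2/15, 4/7, 47/5} × [-3/31, -2/29]) ∪ ((-4/7, 47/5) × {-3/22, -2/29, 81/5}) ∪ ([-6, 47/5] × [-3/22, -3/31])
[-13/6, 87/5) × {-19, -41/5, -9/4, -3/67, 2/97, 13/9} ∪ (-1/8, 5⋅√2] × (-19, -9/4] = ([-13/6, 87/5) × {-19, -41/5, -9/4, -3/67, 2/97, 13/9}) ∪ ((-1/8, 5⋅√2] × (-19, -9/4])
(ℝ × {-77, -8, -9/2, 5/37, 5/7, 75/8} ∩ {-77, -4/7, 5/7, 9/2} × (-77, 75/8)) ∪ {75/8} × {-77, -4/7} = ({75/8} × {-77, -4/7}) ∪ ({-77, -4/7, 5/7, 9/2} × {-8, -9/2, 5/37, 5/7})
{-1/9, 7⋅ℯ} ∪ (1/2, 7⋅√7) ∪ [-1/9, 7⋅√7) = [-1/9, 7⋅√7) ∪ {7⋅ℯ}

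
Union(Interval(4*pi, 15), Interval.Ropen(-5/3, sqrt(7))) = Union(Interval.Ropen(-5/3, sqrt(7)), Interval(4*pi, 15))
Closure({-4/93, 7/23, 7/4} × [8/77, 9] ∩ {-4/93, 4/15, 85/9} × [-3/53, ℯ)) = {-4/93} × [8/77, ℯ]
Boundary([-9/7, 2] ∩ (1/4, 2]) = {1/4, 2}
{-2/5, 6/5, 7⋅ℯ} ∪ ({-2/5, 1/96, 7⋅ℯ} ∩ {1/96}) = {-2/5, 1/96, 6/5, 7⋅ℯ}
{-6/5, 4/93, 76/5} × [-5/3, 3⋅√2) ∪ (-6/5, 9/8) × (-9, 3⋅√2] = ({-6/5, 4/93, 76/5} × [-5/3, 3⋅√2)) ∪ ((-6/5, 9/8) × (-9, 3⋅√2])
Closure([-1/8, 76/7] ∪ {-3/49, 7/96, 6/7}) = [-1/8, 76/7]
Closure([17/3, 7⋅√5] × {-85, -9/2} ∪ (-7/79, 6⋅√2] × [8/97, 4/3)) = ({-7/79, 6⋅√2} × [8/97, 4/3]) ∪ ([-7/79, 6⋅√2] × {8/97, 4/3}) ∪ ([17/3, 7⋅√5] × {-85, -9/2}) ∪ ((-7/79, 6⋅√2] × [8/97, 4/3))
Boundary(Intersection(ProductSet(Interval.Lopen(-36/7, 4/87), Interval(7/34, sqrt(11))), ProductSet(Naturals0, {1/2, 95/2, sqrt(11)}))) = ProductSet(Range(0, 1, 1), {1/2, sqrt(11)})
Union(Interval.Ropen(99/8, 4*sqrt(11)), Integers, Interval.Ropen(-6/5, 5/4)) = Union(Integers, Interval.Ropen(-6/5, 5/4), Interval.Ropen(99/8, 4*sqrt(11)))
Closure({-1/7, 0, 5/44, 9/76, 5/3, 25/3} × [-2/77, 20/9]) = {-1/7, 0, 5/44, 9/76, 5/3, 25/3} × [-2/77, 20/9]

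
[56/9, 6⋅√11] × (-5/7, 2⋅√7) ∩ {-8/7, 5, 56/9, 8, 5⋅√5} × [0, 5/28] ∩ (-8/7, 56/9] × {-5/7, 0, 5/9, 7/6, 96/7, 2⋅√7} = {56/9} × {0}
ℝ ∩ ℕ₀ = ℕ₀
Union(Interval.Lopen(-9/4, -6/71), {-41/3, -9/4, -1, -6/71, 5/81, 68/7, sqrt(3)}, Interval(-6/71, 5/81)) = Union({-41/3, 68/7, sqrt(3)}, Interval(-9/4, 5/81))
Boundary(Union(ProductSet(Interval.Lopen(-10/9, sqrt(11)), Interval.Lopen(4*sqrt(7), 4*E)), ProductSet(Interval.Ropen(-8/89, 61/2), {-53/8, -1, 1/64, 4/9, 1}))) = Union(ProductSet({-10/9, sqrt(11)}, Interval(4*sqrt(7), 4*E)), ProductSet(Interval(-10/9, sqrt(11)), {4*sqrt(7), 4*E}), ProductSet(Interval(-8/89, 61/2), {-53/8, -1, 1/64, 4/9, 1}))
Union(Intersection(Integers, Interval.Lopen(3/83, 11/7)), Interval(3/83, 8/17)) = Union(Interval(3/83, 8/17), Range(1, 2, 1))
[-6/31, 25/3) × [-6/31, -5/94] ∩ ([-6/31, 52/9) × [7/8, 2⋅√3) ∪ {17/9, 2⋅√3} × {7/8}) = ∅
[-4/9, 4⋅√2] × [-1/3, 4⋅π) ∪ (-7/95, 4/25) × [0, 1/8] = [-4/9, 4⋅√2] × [-1/3, 4⋅π)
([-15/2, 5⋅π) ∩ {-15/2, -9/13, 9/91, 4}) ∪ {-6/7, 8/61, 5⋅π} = {-15/2, -6/7, -9/13, 9/91, 8/61, 4, 5⋅π}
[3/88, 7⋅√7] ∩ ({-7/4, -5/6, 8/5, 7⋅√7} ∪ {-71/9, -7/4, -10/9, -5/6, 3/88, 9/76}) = {3/88, 9/76, 8/5, 7⋅√7}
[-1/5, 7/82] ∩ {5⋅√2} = ∅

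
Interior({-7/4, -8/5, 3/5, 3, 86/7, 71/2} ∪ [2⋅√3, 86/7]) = (2⋅√3, 86/7)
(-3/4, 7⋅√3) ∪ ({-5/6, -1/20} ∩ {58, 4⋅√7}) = (-3/4, 7⋅√3)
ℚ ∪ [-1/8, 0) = ℚ ∪ [-1/8, 0]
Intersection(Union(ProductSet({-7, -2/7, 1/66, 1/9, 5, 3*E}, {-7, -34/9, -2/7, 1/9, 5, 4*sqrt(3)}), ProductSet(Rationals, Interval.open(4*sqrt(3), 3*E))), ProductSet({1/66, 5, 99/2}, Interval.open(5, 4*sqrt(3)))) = EmptySet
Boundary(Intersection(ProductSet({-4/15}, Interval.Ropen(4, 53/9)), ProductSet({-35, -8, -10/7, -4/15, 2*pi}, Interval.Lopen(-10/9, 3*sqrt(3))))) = ProductSet({-4/15}, Interval(4, 3*sqrt(3)))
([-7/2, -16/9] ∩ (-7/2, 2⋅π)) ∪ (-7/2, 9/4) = (-7/2, 9/4)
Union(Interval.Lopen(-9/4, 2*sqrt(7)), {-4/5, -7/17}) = Interval.Lopen(-9/4, 2*sqrt(7))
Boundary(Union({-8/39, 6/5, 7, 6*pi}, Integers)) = Union({-8/39, 6/5, 6*pi}, Integers)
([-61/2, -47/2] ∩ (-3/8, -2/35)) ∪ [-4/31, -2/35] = [-4/31, -2/35]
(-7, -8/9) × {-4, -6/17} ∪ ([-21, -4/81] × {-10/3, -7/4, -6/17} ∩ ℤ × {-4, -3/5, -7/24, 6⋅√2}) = (-7, -8/9) × {-4, -6/17}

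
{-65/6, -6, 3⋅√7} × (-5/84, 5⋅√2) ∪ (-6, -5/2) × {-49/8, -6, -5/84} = ((-6, -5/2) × {-49/8, -6, -5/84}) ∪ ({-65/6, -6, 3⋅√7} × (-5/84, 5⋅√2))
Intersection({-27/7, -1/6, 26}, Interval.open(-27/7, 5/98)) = {-1/6}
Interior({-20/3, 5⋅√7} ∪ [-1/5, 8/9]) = (-1/5, 8/9)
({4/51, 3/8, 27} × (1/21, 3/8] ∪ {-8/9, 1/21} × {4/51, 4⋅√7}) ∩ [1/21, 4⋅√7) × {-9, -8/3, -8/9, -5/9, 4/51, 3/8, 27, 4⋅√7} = ({4/51, 3/8} × {4/51, 3/8}) ∪ ({1/21} × {4/51, 4⋅√7})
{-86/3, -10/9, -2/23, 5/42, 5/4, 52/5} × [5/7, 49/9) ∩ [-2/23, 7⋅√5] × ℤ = {-2/23, 5/42, 5/4, 52/5} × {1, 2, …, 5}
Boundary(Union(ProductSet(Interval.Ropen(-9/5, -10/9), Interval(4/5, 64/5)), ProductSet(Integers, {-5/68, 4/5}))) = Union(ProductSet({-9/5, -10/9}, Interval(4/5, 64/5)), ProductSet(Integers, {-5/68, 4/5}), ProductSet(Interval(-9/5, -10/9), {4/5, 64/5}))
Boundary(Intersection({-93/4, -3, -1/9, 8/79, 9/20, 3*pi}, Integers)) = {-3}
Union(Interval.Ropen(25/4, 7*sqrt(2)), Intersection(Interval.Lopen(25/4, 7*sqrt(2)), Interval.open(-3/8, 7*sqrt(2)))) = Interval.Ropen(25/4, 7*sqrt(2))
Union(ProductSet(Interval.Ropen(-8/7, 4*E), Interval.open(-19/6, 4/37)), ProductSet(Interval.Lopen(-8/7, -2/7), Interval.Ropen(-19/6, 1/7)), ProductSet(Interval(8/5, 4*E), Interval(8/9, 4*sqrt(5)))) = Union(ProductSet(Interval.Lopen(-8/7, -2/7), Interval.Ropen(-19/6, 1/7)), ProductSet(Interval.Ropen(-8/7, 4*E), Interval.open(-19/6, 4/37)), ProductSet(Interval(8/5, 4*E), Interval(8/9, 4*sqrt(5))))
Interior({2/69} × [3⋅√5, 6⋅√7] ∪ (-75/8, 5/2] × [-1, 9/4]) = (-75/8, 5/2) × (-1, 9/4)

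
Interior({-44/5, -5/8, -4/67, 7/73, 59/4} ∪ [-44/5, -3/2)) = (-44/5, -3/2)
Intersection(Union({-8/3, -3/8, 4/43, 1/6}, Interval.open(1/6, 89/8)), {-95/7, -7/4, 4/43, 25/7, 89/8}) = {4/43, 25/7}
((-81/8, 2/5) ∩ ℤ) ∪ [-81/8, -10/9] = [-81/8, -10/9] ∪ {-10, -9, …, 0}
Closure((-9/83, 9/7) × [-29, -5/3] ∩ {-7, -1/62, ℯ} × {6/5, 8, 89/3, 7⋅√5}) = ∅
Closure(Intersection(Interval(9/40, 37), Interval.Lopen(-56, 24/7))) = Interval(9/40, 24/7)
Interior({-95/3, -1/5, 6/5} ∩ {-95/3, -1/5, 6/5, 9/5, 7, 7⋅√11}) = ∅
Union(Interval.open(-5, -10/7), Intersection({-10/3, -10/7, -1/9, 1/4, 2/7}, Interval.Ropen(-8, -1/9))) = Interval.Lopen(-5, -10/7)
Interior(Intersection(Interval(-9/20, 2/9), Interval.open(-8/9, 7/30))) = Interval.open(-9/20, 2/9)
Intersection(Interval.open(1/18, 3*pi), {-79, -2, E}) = {E}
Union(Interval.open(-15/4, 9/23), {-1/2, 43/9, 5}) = Union({43/9, 5}, Interval.open(-15/4, 9/23))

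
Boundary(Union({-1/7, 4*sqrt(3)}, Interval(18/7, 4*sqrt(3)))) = {-1/7, 18/7, 4*sqrt(3)}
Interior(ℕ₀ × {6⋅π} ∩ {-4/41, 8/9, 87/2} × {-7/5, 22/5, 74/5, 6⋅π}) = ∅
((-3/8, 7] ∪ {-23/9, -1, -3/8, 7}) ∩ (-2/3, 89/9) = [-3/8, 7]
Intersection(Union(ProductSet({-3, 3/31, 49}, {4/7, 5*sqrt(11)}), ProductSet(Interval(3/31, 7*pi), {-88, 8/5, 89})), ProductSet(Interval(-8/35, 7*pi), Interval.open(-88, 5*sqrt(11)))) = Union(ProductSet({3/31}, {4/7}), ProductSet(Interval(3/31, 7*pi), {8/5}))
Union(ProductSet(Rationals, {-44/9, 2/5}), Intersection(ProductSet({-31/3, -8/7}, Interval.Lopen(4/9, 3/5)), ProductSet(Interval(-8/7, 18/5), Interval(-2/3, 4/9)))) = ProductSet(Rationals, {-44/9, 2/5})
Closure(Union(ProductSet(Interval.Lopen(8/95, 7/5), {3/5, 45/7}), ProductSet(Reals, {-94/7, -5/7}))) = Union(ProductSet(Interval(8/95, 7/5), {3/5, 45/7}), ProductSet(Reals, {-94/7, -5/7}))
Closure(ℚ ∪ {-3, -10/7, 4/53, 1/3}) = ℝ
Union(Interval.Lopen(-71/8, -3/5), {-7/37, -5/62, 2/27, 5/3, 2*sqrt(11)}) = Union({-7/37, -5/62, 2/27, 5/3, 2*sqrt(11)}, Interval.Lopen(-71/8, -3/5))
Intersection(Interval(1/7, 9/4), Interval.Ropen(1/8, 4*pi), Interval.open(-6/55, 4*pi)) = Interval(1/7, 9/4)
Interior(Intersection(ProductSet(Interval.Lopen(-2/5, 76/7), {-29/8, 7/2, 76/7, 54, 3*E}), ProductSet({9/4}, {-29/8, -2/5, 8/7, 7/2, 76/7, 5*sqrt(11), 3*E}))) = EmptySet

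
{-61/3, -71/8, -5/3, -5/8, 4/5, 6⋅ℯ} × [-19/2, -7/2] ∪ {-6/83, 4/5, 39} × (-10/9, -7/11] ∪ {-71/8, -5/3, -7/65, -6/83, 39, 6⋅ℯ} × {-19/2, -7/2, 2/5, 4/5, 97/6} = ({-6/83, 4/5, 39} × (-10/9, -7/11]) ∪ ({-61/3, -71/8, -5/3, -5/8, 4/5, 6⋅ℯ} × [-19/2, -7/2]) ∪ ({-71/8, -5/3, -7/65, -6/83, 39, 6⋅ℯ} × {-19/2, -7/2, 2/5, 4/5, 97/6})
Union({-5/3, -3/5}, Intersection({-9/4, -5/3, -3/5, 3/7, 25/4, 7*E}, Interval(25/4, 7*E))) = {-5/3, -3/5, 25/4, 7*E}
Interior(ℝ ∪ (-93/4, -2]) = (-∞, ∞)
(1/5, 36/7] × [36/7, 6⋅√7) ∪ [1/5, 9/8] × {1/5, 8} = ([1/5, 9/8] × {1/5, 8}) ∪ ((1/5, 36/7] × [36/7, 6⋅√7))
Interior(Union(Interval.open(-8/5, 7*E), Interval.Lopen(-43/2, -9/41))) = Interval.open(-43/2, 7*E)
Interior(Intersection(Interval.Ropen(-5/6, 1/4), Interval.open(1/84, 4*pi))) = Interval.open(1/84, 1/4)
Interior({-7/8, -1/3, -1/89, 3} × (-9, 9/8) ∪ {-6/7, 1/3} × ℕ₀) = ∅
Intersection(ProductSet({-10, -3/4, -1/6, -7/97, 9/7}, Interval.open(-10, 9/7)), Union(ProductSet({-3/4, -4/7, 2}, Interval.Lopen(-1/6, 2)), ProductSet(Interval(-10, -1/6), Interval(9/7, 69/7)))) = ProductSet({-3/4}, Interval.open(-1/6, 9/7))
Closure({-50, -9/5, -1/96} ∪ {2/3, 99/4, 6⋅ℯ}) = {-50, -9/5, -1/96, 2/3, 99/4, 6⋅ℯ}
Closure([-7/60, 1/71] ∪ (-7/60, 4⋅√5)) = [-7/60, 4⋅√5]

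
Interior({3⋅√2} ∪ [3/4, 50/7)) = (3/4, 50/7)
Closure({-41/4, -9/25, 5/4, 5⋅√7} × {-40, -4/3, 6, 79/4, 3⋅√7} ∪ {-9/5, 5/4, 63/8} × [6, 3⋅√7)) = ({-9/5, 5/4, 63/8} × [6, 3⋅√7]) ∪ ({-41/4, -9/25, 5/4, 5⋅√7} × {-40, -4/3, 6, 79/4, 3⋅√7})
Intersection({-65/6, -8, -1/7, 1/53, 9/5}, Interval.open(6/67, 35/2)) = {9/5}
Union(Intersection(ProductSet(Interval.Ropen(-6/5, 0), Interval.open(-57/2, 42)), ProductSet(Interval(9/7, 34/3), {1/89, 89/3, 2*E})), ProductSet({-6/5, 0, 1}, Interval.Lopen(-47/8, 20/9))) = ProductSet({-6/5, 0, 1}, Interval.Lopen(-47/8, 20/9))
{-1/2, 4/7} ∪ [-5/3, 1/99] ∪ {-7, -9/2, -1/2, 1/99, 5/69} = {-7, -9/2, 5/69, 4/7} ∪ [-5/3, 1/99]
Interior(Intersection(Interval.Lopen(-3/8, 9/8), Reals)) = Interval.open(-3/8, 9/8)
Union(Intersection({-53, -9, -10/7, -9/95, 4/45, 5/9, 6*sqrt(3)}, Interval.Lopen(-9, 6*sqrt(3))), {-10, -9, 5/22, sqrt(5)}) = {-10, -9, -10/7, -9/95, 4/45, 5/22, 5/9, 6*sqrt(3), sqrt(5)}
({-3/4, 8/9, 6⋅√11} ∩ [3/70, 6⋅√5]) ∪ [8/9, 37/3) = [8/9, 37/3)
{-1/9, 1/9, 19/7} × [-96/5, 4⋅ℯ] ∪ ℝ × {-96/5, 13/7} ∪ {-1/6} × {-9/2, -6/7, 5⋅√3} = (ℝ × {-96/5, 13/7}) ∪ ({-1/6} × {-9/2, -6/7, 5⋅√3}) ∪ ({-1/9, 1/9, 19/7} × [-96/5, 4⋅ℯ])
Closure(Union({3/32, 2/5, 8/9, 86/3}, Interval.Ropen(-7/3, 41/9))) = Union({86/3}, Interval(-7/3, 41/9))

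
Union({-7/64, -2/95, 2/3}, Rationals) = Rationals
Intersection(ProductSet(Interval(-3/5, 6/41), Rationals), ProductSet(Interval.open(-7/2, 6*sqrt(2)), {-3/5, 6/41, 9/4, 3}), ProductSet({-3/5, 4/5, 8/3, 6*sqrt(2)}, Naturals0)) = ProductSet({-3/5}, {3})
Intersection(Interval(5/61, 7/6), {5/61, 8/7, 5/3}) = {5/61, 8/7}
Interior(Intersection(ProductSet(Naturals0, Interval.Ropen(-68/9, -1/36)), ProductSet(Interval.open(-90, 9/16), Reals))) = EmptySet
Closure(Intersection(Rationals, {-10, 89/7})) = {-10, 89/7}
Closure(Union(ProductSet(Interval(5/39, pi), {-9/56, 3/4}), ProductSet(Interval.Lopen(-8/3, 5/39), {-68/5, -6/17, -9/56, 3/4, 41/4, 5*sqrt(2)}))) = Union(ProductSet(Interval(-8/3, 5/39), {-68/5, -6/17, -9/56, 3/4, 41/4, 5*sqrt(2)}), ProductSet(Interval(5/39, pi), {-9/56, 3/4}))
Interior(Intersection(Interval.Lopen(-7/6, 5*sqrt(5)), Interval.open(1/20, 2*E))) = Interval.open(1/20, 2*E)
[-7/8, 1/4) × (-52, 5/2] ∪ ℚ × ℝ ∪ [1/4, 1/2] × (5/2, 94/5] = (ℚ × ℝ) ∪ ([-7/8, 1/4) × (-52, 5/2]) ∪ ([1/4, 1/2] × (5/2, 94/5])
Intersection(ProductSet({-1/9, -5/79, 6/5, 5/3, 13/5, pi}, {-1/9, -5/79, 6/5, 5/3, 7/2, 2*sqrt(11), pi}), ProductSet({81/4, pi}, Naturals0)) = EmptySet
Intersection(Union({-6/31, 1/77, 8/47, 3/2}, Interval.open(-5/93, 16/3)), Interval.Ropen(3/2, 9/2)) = Interval.Ropen(3/2, 9/2)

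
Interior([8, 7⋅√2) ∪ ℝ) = (-∞, ∞)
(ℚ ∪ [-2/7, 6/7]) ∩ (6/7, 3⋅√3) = ℚ ∩ (6/7, 3⋅√3)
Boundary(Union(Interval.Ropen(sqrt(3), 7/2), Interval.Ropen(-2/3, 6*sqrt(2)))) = {-2/3, 6*sqrt(2)}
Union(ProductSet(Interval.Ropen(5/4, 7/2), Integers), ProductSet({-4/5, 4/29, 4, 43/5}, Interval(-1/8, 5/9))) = Union(ProductSet({-4/5, 4/29, 4, 43/5}, Interval(-1/8, 5/9)), ProductSet(Interval.Ropen(5/4, 7/2), Integers))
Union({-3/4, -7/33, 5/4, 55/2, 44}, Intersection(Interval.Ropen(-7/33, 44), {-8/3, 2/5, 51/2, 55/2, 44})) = {-3/4, -7/33, 2/5, 5/4, 51/2, 55/2, 44}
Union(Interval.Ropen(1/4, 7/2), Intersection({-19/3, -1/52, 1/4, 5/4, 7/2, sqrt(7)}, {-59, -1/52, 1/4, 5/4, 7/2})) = Union({-1/52}, Interval(1/4, 7/2))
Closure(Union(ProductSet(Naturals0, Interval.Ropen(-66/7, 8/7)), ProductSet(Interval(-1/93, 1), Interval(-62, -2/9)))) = Union(ProductSet(Interval(-1/93, 1), Interval(-62, -2/9)), ProductSet(Union(Complement(Naturals0, Interval.open(-1/93, 1)), Naturals0), Interval(-66/7, 8/7)))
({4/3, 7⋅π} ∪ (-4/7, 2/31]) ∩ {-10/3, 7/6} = ∅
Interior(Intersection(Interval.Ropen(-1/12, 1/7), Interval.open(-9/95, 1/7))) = Interval.open(-1/12, 1/7)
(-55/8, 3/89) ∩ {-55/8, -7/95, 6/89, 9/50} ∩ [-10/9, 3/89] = {-7/95}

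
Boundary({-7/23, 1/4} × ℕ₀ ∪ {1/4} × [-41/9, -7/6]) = ({-7/23, 1/4} × ℕ₀) ∪ ({1/4} × [-41/9, -7/6])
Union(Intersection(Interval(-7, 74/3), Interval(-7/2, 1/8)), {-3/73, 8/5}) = Union({8/5}, Interval(-7/2, 1/8))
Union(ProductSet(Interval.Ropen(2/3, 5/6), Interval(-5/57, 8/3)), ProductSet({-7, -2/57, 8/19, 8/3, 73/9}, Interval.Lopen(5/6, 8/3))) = Union(ProductSet({-7, -2/57, 8/19, 8/3, 73/9}, Interval.Lopen(5/6, 8/3)), ProductSet(Interval.Ropen(2/3, 5/6), Interval(-5/57, 8/3)))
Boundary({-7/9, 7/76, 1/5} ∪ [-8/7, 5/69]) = {-8/7, 5/69, 7/76, 1/5}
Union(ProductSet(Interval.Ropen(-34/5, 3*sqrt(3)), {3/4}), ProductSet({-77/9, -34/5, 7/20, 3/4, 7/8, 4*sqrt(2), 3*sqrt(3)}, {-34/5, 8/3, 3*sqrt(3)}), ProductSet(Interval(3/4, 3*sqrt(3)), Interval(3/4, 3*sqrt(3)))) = Union(ProductSet({-77/9, -34/5, 7/20, 3/4, 7/8, 4*sqrt(2), 3*sqrt(3)}, {-34/5, 8/3, 3*sqrt(3)}), ProductSet(Interval.Ropen(-34/5, 3*sqrt(3)), {3/4}), ProductSet(Interval(3/4, 3*sqrt(3)), Interval(3/4, 3*sqrt(3))))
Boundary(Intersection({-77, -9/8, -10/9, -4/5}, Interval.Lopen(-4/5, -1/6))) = EmptySet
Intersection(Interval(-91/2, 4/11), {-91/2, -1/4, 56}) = {-91/2, -1/4}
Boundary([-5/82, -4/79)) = {-5/82, -4/79}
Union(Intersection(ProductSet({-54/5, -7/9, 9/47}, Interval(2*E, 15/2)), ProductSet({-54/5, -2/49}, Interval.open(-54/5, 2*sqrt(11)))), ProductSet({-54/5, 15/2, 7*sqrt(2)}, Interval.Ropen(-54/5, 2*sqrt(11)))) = ProductSet({-54/5, 15/2, 7*sqrt(2)}, Interval.Ropen(-54/5, 2*sqrt(11)))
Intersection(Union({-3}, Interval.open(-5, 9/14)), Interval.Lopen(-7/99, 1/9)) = Interval.Lopen(-7/99, 1/9)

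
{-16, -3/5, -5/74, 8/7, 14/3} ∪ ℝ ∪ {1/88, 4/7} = ℝ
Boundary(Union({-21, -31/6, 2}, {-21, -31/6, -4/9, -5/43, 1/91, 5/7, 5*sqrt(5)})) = {-21, -31/6, -4/9, -5/43, 1/91, 5/7, 2, 5*sqrt(5)}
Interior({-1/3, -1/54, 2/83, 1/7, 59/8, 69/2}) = ∅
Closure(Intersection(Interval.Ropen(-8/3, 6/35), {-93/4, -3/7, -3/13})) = {-3/7, -3/13}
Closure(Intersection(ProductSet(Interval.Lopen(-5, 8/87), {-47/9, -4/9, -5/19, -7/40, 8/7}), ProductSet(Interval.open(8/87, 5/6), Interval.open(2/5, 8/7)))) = EmptySet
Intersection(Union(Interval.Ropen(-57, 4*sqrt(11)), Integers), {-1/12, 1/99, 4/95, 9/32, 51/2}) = {-1/12, 1/99, 4/95, 9/32}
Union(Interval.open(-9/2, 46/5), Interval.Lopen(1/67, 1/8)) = Interval.open(-9/2, 46/5)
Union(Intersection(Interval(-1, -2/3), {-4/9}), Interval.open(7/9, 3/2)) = Interval.open(7/9, 3/2)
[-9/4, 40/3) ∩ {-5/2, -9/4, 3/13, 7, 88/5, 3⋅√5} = {-9/4, 3/13, 7, 3⋅√5}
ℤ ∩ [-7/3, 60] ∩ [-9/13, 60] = {0, 1, …, 60}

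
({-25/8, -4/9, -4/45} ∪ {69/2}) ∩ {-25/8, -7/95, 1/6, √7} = {-25/8}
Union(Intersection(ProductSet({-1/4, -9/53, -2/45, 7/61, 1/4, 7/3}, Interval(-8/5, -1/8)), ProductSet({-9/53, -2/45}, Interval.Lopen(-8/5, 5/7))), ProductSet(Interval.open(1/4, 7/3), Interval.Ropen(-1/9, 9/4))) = Union(ProductSet({-9/53, -2/45}, Interval.Lopen(-8/5, -1/8)), ProductSet(Interval.open(1/4, 7/3), Interval.Ropen(-1/9, 9/4)))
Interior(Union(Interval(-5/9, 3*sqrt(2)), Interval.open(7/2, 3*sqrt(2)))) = Interval.open(-5/9, 3*sqrt(2))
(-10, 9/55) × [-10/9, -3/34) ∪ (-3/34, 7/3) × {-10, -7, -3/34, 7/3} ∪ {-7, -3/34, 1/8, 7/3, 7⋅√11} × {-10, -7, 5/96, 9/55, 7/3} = ((-10, 9/55) × [-10/9, -3/34)) ∪ ((-3/34, 7/3) × {-10, -7, -3/34, 7/3}) ∪ ({-7, -3/34, 1/8, 7/3, 7⋅√11} × {-10, -7, 5/96, 9/55, 7/3})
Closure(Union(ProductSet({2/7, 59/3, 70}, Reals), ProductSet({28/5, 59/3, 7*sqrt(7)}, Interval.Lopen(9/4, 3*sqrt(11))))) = Union(ProductSet({2/7, 59/3, 70}, Reals), ProductSet({28/5, 59/3, 7*sqrt(7)}, Interval(9/4, 3*sqrt(11))))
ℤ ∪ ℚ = ℚ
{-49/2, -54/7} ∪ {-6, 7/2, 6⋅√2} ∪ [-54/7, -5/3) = {-49/2, 7/2, 6⋅√2} ∪ [-54/7, -5/3)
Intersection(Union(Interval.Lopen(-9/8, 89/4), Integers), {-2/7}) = {-2/7}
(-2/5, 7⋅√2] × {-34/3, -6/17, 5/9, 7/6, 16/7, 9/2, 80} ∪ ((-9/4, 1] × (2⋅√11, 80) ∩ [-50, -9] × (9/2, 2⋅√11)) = (-2/5, 7⋅√2] × {-34/3, -6/17, 5/9, 7/6, 16/7, 9/2, 80}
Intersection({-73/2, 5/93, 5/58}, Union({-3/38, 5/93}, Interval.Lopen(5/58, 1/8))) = {5/93}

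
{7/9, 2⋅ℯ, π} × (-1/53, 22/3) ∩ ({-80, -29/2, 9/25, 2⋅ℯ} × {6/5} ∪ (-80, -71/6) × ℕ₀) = {2⋅ℯ} × {6/5}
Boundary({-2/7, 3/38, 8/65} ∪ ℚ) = ℝ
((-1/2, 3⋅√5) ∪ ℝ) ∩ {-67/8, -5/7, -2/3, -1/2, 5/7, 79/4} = {-67/8, -5/7, -2/3, -1/2, 5/7, 79/4}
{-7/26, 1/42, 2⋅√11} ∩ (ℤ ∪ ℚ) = {-7/26, 1/42}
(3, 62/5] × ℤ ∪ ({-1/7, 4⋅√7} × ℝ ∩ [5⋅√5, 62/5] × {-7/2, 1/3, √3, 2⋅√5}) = (3, 62/5] × ℤ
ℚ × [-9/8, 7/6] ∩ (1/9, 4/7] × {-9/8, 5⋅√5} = (ℚ ∩ (1/9, 4/7]) × {-9/8}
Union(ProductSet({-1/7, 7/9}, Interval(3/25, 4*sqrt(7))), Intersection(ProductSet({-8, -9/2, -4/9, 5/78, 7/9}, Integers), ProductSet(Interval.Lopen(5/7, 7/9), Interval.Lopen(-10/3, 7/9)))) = Union(ProductSet({7/9}, Range(-3, 1, 1)), ProductSet({-1/7, 7/9}, Interval(3/25, 4*sqrt(7))))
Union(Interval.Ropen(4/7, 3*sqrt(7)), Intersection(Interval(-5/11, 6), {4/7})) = Interval.Ropen(4/7, 3*sqrt(7))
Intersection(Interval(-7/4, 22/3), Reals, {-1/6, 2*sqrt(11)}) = {-1/6, 2*sqrt(11)}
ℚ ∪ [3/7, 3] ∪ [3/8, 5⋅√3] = ℚ ∪ [3/8, 5⋅√3]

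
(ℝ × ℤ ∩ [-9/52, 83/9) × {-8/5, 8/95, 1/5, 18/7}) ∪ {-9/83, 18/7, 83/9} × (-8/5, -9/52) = {-9/83, 18/7, 83/9} × (-8/5, -9/52)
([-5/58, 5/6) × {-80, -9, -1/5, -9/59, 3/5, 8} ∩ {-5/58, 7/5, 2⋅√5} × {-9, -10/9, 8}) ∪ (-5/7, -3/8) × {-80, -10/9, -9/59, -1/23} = ({-5/58} × {-9, 8}) ∪ ((-5/7, -3/8) × {-80, -10/9, -9/59, -1/23})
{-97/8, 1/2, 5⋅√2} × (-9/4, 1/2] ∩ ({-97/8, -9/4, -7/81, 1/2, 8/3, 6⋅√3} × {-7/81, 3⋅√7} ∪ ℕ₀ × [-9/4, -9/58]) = {-97/8, 1/2} × {-7/81}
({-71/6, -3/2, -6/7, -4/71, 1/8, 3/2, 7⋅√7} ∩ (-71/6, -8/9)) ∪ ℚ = ℚ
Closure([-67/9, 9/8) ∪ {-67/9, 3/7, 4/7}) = [-67/9, 9/8]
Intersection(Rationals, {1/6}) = {1/6}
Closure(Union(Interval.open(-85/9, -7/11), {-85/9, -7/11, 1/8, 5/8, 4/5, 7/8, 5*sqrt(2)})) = Union({1/8, 5/8, 4/5, 7/8, 5*sqrt(2)}, Interval(-85/9, -7/11))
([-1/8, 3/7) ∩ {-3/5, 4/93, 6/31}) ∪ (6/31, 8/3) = {4/93} ∪ [6/31, 8/3)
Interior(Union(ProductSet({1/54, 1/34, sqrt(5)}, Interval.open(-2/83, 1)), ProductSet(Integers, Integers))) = EmptySet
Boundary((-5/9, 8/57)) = {-5/9, 8/57}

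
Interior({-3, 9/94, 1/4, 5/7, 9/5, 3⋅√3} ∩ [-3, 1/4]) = ∅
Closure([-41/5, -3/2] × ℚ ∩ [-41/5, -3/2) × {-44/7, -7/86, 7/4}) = [-41/5, -3/2] × {-44/7, -7/86, 7/4}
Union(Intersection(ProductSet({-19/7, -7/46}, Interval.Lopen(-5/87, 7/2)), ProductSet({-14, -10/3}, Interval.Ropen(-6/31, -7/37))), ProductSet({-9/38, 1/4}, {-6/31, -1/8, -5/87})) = ProductSet({-9/38, 1/4}, {-6/31, -1/8, -5/87})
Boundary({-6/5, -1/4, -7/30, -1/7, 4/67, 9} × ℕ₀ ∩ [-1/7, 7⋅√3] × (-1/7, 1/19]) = {-1/7, 4/67, 9} × {0}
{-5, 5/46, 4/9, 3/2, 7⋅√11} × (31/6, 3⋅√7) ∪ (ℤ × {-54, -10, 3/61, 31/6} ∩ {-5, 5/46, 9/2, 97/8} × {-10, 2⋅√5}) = ({-5} × {-10}) ∪ ({-5, 5/46, 4/9, 3/2, 7⋅√11} × (31/6, 3⋅√7))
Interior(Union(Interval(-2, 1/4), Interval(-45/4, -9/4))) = Union(Interval.open(-45/4, -9/4), Interval.open(-2, 1/4))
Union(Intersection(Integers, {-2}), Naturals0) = Union({-2}, Naturals0)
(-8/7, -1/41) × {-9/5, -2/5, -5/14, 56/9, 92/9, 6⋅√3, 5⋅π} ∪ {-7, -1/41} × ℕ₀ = ({-7, -1/41} × ℕ₀) ∪ ((-8/7, -1/41) × {-9/5, -2/5, -5/14, 56/9, 92/9, 6⋅√3, 5⋅π})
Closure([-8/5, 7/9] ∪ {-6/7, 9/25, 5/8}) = [-8/5, 7/9]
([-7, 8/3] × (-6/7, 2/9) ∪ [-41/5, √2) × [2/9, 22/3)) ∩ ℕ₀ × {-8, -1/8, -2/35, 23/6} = ({0, 1} × {23/6}) ∪ ({0, 1, 2} × {-1/8, -2/35})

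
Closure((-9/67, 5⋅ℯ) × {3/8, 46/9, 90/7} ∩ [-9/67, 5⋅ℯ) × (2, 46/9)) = ∅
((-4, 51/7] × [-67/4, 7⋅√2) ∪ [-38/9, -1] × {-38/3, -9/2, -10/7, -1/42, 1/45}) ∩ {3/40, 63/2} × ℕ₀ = {3/40} × {0, 1, …, 9}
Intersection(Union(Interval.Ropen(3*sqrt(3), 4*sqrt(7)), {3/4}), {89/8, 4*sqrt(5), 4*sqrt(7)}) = {4*sqrt(5)}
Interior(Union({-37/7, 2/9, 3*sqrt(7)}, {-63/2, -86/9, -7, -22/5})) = EmptySet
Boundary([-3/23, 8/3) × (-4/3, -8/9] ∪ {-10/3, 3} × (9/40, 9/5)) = ({-10/3, 3} × [9/40, 9/5]) ∪ ({-3/23, 8/3} × [-4/3, -8/9]) ∪ ([-3/23, 8/3] × {-4/3, -8/9})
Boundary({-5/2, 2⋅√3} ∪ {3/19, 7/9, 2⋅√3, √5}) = {-5/2, 3/19, 7/9, 2⋅√3, √5}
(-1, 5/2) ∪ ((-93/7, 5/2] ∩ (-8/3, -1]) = (-8/3, 5/2)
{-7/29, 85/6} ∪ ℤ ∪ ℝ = ℝ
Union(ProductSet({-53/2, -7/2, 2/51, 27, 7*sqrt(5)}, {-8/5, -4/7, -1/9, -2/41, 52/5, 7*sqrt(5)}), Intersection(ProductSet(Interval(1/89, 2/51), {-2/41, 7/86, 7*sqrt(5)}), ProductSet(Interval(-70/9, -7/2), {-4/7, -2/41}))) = ProductSet({-53/2, -7/2, 2/51, 27, 7*sqrt(5)}, {-8/5, -4/7, -1/9, -2/41, 52/5, 7*sqrt(5)})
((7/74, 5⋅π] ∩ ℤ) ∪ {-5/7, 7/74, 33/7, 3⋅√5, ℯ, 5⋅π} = {-5/7, 7/74, 33/7, 3⋅√5, ℯ, 5⋅π} ∪ {1, 2, …, 15}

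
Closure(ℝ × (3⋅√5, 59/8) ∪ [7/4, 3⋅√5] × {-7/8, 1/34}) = (ℝ × [3⋅√5, 59/8]) ∪ ([7/4, 3⋅√5] × {-7/8, 1/34})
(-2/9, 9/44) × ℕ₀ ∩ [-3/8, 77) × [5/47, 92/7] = (-2/9, 9/44) × {1, 2, …, 13}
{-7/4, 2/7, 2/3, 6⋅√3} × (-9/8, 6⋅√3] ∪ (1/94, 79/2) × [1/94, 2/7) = ((1/94, 79/2) × [1/94, 2/7)) ∪ ({-7/4, 2/7, 2/3, 6⋅√3} × (-9/8, 6⋅√3])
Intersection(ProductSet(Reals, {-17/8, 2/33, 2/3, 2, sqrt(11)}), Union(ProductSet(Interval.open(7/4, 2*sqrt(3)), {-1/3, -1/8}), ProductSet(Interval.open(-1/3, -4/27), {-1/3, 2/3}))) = ProductSet(Interval.open(-1/3, -4/27), {2/3})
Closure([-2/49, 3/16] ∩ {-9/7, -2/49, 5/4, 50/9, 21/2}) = {-2/49}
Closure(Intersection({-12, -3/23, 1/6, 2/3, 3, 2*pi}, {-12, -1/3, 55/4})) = {-12}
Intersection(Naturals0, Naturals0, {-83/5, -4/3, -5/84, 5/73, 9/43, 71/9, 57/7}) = EmptySet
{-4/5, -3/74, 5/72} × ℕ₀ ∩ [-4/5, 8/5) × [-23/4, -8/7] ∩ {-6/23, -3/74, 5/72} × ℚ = ∅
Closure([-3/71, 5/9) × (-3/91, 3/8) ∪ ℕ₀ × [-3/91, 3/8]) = ([-3/71, 5/9) × (-3/91, 3/8)) ∪ (([-3/71, 5/9] ∪ ℕ₀) × {-3/91, 3/8}) ∪ (({-3/71, 5/9} ∪ ℕ₀ ∪ (ℕ₀ \ (-3/71, 5/9))) × [-3/91, 3/8])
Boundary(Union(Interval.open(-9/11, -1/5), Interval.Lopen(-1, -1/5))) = {-1, -1/5}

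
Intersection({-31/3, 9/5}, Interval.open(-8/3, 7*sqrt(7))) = {9/5}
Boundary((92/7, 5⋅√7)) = {92/7, 5⋅√7}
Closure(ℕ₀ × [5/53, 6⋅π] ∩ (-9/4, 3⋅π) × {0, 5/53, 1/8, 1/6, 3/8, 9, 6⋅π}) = {0, 1, …, 9} × {5/53, 1/8, 1/6, 3/8, 9, 6⋅π}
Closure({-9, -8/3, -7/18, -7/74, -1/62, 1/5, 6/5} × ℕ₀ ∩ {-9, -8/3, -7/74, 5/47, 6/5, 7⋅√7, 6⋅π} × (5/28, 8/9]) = ∅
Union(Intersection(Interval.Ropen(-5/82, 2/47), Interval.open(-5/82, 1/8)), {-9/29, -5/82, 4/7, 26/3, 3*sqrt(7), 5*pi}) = Union({-9/29, 4/7, 26/3, 3*sqrt(7), 5*pi}, Interval.Ropen(-5/82, 2/47))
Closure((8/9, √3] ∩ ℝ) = [8/9, √3]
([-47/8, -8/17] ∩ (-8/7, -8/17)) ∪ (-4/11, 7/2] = (-8/7, -8/17) ∪ (-4/11, 7/2]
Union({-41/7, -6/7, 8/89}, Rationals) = Rationals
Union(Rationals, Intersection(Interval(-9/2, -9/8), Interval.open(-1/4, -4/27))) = Rationals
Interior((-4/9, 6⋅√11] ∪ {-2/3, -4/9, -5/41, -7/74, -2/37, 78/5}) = (-4/9, 6⋅√11)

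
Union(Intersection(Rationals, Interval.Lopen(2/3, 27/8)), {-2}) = Union({-2}, Intersection(Interval.Lopen(2/3, 27/8), Rationals))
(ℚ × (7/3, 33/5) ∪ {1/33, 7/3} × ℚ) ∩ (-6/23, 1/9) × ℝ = ({1/33} × ℚ) ∪ ((ℚ ∩ (-6/23, 1/9)) × (7/3, 33/5))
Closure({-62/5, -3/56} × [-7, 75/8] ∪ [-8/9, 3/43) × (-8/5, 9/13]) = ({-62/5, -3/56} × [-7, 75/8]) ∪ ({-8/9, 3/43} × [-8/5, 9/13]) ∪ ([-8/9, 3/43] × {-8/5, 9/13}) ∪ ([-8/9, 3/43) × (-8/5, 9/13])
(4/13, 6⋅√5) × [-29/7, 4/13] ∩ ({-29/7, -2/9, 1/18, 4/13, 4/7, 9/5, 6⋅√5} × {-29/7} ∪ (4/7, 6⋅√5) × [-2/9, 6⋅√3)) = ({4/7, 9/5} × {-29/7}) ∪ ((4/7, 6⋅√5) × [-2/9, 4/13])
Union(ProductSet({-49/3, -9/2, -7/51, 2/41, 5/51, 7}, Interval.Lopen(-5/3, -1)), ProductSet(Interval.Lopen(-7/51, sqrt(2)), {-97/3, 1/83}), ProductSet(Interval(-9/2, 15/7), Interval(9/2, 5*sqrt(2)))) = Union(ProductSet({-49/3, -9/2, -7/51, 2/41, 5/51, 7}, Interval.Lopen(-5/3, -1)), ProductSet(Interval(-9/2, 15/7), Interval(9/2, 5*sqrt(2))), ProductSet(Interval.Lopen(-7/51, sqrt(2)), {-97/3, 1/83}))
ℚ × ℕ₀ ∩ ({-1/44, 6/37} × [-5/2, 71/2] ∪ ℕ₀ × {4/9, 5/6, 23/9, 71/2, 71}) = (ℕ₀ × {71}) ∪ ({-1/44, 6/37} × {0, 1, …, 35})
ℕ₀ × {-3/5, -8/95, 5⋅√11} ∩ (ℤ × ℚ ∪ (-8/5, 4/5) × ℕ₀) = ℕ₀ × {-3/5, -8/95}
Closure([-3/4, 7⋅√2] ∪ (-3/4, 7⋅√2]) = [-3/4, 7⋅√2]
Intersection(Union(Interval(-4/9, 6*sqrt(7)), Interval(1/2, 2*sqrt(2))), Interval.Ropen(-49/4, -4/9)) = EmptySet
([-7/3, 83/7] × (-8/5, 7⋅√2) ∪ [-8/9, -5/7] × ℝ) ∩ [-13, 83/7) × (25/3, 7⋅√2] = ([-7/3, 83/7) × (25/3, 7⋅√2)) ∪ ([-8/9, -5/7] × (25/3, 7⋅√2])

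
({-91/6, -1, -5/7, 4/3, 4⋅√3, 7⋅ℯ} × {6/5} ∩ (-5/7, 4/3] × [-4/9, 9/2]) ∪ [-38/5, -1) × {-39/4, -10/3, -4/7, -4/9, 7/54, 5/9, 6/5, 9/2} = ({4/3} × {6/5}) ∪ ([-38/5, -1) × {-39/4, -10/3, -4/7, -4/9, 7/54, 5/9, 6/5, 9/2})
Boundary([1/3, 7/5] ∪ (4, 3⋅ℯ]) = {1/3, 7/5, 4, 3⋅ℯ}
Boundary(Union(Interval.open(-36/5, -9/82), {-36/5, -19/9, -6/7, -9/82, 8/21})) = {-36/5, -9/82, 8/21}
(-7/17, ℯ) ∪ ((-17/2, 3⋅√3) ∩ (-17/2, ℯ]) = (-17/2, ℯ]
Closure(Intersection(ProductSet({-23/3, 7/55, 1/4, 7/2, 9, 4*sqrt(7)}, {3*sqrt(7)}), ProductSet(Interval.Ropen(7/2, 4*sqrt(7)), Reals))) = ProductSet({7/2, 9}, {3*sqrt(7)})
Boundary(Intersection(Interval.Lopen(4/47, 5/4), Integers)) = Range(1, 2, 1)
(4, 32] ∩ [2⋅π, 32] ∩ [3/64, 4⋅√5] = [2⋅π, 4⋅√5]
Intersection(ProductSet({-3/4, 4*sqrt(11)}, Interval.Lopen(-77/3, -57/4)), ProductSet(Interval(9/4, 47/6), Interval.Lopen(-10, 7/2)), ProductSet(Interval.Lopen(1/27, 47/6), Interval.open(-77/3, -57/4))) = EmptySet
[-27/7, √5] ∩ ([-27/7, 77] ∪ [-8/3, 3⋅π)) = [-27/7, √5]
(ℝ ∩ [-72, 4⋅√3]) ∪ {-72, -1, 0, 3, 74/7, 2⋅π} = [-72, 4⋅√3] ∪ {74/7}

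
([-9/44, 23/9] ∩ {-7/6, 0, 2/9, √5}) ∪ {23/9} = {0, 2/9, 23/9, √5}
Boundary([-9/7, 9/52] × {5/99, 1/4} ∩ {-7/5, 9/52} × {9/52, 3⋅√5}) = ∅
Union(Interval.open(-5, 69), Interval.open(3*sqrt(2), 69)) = Interval.open(-5, 69)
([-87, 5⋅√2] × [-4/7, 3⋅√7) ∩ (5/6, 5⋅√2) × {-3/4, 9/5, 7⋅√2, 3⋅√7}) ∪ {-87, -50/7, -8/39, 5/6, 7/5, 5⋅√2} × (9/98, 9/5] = ((5/6, 5⋅√2) × {9/5}) ∪ ({-87, -50/7, -8/39, 5/6, 7/5, 5⋅√2} × (9/98, 9/5])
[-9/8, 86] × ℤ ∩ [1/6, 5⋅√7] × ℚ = [1/6, 5⋅√7] × ℤ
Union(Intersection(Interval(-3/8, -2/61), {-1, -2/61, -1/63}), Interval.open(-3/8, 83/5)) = Interval.open(-3/8, 83/5)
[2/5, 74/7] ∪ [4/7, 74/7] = [2/5, 74/7]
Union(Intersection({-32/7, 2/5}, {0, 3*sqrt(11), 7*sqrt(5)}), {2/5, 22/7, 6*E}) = {2/5, 22/7, 6*E}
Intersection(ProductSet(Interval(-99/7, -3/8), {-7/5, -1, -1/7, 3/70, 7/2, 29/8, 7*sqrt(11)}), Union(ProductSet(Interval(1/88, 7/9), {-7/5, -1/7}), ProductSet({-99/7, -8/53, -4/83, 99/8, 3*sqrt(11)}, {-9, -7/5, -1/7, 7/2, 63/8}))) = ProductSet({-99/7}, {-7/5, -1/7, 7/2})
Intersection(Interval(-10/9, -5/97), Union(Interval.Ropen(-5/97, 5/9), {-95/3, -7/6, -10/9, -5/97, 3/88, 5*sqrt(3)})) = {-10/9, -5/97}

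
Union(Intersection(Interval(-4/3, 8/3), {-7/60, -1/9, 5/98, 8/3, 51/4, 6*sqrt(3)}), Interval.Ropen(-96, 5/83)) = Union({8/3}, Interval.Ropen(-96, 5/83))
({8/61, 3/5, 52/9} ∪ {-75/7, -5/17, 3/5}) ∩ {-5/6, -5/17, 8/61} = {-5/17, 8/61}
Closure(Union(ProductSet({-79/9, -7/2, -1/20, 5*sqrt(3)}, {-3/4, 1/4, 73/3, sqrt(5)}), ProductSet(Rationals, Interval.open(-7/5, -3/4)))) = Union(ProductSet({-79/9, -7/2, -1/20, 5*sqrt(3)}, {-3/4, 1/4, 73/3, sqrt(5)}), ProductSet(Reals, Interval(-7/5, -3/4)))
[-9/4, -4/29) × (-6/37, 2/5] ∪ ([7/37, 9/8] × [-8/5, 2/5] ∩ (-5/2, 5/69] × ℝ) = [-9/4, -4/29) × (-6/37, 2/5]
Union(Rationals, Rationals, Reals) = Reals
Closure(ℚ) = ℝ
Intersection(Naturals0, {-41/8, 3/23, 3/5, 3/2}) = EmptySet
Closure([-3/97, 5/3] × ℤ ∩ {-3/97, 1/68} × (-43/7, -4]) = {-3/97, 1/68} × {-6, -5, -4}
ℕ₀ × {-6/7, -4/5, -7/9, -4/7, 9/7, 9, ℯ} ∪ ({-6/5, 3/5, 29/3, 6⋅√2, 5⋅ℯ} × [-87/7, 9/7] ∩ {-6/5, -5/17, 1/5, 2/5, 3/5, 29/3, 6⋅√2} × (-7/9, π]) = (ℕ₀ × {-6/7, -4/5, -7/9, -4/7, 9/7, 9, ℯ}) ∪ ({-6/5, 3/5, 29/3, 6⋅√2} × (-7/9, 9/7])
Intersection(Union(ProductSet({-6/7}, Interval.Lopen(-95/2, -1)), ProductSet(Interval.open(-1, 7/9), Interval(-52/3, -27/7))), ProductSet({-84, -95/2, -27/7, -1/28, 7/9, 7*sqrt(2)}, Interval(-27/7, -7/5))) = ProductSet({-1/28}, {-27/7})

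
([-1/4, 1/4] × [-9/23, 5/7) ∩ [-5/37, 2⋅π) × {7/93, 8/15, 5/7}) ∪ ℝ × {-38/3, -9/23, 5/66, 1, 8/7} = (ℝ × {-38/3, -9/23, 5/66, 1, 8/7}) ∪ ([-5/37, 1/4] × {7/93, 8/15})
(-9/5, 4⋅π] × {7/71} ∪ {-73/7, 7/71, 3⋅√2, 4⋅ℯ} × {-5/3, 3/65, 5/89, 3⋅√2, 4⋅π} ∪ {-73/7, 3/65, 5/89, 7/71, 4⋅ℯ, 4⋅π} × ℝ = ((-9/5, 4⋅π] × {7/71}) ∪ ({-73/7, 3/65, 5/89, 7/71, 4⋅ℯ, 4⋅π} × ℝ) ∪ ({-73/7, 7/71, 3⋅√2, 4⋅ℯ} × {-5/3, 3/65, 5/89, 3⋅√2, 4⋅π})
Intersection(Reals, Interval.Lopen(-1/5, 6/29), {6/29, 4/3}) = {6/29}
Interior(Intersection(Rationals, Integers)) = EmptySet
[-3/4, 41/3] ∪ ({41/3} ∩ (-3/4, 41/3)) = [-3/4, 41/3]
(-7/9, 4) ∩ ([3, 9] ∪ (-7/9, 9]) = (-7/9, 4)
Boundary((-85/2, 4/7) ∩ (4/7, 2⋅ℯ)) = ∅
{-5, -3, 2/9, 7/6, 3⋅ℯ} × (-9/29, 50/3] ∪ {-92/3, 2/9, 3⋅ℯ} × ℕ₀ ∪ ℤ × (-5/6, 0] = (ℤ × (-5/6, 0]) ∪ ({-92/3, 2/9, 3⋅ℯ} × ℕ₀) ∪ ({-5, -3, 2/9, 7/6, 3⋅ℯ} × (-9/29, 50/3])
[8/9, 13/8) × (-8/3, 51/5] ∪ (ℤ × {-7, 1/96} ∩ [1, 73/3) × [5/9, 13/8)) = [8/9, 13/8) × (-8/3, 51/5]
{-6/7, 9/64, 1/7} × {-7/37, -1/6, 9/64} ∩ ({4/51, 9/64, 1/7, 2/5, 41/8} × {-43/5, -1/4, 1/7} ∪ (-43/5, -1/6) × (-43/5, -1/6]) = {-6/7} × {-7/37, -1/6}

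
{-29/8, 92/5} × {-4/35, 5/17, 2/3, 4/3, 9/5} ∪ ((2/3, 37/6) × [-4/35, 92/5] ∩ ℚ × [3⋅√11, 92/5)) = ({-29/8, 92/5} × {-4/35, 5/17, 2/3, 4/3, 9/5}) ∪ ((ℚ ∩ (2/3, 37/6)) × [3⋅√11, 92/5))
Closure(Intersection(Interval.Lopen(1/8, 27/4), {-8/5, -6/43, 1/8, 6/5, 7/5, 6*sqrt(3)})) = {6/5, 7/5}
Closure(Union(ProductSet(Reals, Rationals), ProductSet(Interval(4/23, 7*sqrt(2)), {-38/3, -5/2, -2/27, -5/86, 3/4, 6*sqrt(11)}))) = ProductSet(Reals, Reals)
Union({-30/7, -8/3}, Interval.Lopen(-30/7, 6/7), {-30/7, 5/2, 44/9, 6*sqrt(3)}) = Union({5/2, 44/9, 6*sqrt(3)}, Interval(-30/7, 6/7))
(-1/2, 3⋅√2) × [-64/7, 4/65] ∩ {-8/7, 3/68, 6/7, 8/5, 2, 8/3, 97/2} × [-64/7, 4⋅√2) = {3/68, 6/7, 8/5, 2, 8/3} × [-64/7, 4/65]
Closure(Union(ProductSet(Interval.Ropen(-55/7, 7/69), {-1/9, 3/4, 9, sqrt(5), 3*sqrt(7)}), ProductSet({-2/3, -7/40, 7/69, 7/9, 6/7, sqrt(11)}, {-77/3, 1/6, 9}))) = Union(ProductSet({-2/3, -7/40, 7/69, 7/9, 6/7, sqrt(11)}, {-77/3, 1/6, 9}), ProductSet(Interval(-55/7, 7/69), {-1/9, 3/4, 9, sqrt(5), 3*sqrt(7)}))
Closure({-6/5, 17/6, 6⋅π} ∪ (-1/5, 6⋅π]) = {-6/5} ∪ [-1/5, 6⋅π]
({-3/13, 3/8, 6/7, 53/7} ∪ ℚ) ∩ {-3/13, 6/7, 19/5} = {-3/13, 6/7, 19/5}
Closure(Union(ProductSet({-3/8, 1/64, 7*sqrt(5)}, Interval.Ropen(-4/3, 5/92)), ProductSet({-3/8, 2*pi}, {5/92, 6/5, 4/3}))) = Union(ProductSet({-3/8, 2*pi}, {5/92, 6/5, 4/3}), ProductSet({-3/8, 1/64, 7*sqrt(5)}, Interval(-4/3, 5/92)))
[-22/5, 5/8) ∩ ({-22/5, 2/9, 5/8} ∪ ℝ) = [-22/5, 5/8)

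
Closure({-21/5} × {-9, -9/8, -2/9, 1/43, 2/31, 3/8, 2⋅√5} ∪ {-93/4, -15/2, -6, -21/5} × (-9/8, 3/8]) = ({-93/4, -15/2, -6, -21/5} × [-9/8, 3/8]) ∪ ({-21/5} × {-9, -9/8, -2/9, 1/43, 2/31, 3/8, 2⋅√5})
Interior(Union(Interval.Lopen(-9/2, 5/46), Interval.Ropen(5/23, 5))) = Union(Interval.open(-9/2, 5/46), Interval.open(5/23, 5))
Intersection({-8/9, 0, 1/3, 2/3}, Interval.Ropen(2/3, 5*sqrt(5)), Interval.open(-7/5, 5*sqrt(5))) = {2/3}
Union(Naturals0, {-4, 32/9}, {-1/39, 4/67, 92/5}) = Union({-4, -1/39, 4/67, 32/9, 92/5}, Naturals0)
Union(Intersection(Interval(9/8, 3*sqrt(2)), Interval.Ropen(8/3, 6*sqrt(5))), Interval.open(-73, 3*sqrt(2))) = Interval.Lopen(-73, 3*sqrt(2))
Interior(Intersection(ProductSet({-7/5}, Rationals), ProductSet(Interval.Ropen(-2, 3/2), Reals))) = EmptySet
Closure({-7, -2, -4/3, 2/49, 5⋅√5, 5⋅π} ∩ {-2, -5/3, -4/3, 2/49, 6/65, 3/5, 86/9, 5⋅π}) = {-2, -4/3, 2/49, 5⋅π}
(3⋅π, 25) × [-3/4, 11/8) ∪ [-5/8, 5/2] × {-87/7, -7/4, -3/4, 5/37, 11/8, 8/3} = ([-5/8, 5/2] × {-87/7, -7/4, -3/4, 5/37, 11/8, 8/3}) ∪ ((3⋅π, 25) × [-3/4, 11/8))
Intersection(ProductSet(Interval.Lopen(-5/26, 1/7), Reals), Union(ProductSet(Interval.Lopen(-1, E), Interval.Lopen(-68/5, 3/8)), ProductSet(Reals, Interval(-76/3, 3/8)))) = ProductSet(Interval.Lopen(-5/26, 1/7), Interval(-76/3, 3/8))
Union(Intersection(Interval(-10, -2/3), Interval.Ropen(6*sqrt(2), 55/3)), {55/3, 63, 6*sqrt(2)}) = {55/3, 63, 6*sqrt(2)}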